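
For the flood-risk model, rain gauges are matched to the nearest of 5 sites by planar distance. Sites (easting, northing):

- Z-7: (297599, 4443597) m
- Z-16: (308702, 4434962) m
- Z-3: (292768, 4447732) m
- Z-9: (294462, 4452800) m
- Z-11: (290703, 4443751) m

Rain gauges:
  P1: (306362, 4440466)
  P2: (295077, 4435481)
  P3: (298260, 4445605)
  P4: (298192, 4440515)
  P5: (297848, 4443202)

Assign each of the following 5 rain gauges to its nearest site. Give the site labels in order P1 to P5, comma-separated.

Z-16, Z-7, Z-7, Z-7, Z-7

P1 → Z-16 (d²=35769616.00)
P2 → Z-7 (d²=72229940.00)
P3 → Z-7 (d²=4468985.00)
P4 → Z-7 (d²=9850373.00)
P5 → Z-7 (d²=218026.00)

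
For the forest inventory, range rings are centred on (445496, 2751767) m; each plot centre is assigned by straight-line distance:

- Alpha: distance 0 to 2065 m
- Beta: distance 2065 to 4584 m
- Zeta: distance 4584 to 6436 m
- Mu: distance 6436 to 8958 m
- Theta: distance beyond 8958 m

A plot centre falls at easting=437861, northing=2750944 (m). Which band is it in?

Mu

Distance = √((437861−445496)² + (2750944−2751767)²) = √(58293225.000 + 677329.000) = 7679.229 m.
6436 ≤ 7679.229 < 8958 → Mu.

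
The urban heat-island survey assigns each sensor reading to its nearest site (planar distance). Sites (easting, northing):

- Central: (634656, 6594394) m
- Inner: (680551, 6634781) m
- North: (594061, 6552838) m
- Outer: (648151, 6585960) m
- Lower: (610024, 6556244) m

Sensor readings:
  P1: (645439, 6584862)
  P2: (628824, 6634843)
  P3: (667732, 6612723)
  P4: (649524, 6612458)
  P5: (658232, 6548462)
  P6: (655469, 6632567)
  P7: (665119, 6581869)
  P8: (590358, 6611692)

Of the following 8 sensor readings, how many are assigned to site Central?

3

P1 → Outer
P2 → Central
P3 → Inner
P4 → Central
P5 → Outer
P6 → Inner
P7 → Outer
P8 → Central
3 of the 8 go to Central.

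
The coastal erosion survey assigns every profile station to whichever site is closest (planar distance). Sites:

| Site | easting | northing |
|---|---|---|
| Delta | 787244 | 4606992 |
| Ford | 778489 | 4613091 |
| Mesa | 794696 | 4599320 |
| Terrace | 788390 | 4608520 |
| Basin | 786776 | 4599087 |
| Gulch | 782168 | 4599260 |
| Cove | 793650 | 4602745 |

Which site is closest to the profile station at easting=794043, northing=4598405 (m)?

Mesa

Squared distances to each site:
Delta: 119962970.000; Ford: 457605512.000; Mesa: 1263634.000; Terrace: 134269634.000; Basin: 53274413.000; Gulch: 141746650.000; Cove: 18990049.000.
Minimum at Mesa.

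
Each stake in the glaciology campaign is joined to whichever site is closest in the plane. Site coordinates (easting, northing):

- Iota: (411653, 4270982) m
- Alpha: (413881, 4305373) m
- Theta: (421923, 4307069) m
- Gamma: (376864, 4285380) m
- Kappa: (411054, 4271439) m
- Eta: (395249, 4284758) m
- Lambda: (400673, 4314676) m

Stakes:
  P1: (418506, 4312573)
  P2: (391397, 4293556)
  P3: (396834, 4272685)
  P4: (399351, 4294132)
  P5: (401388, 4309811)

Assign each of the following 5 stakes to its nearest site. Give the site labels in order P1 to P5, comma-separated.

Theta, Eta, Eta, Eta, Lambda

P1 → Theta (d²=41969905.00)
P2 → Eta (d²=92242708.00)
P3 → Eta (d²=148269554.00)
P4 → Eta (d²=104698280.00)
P5 → Lambda (d²=24179450.00)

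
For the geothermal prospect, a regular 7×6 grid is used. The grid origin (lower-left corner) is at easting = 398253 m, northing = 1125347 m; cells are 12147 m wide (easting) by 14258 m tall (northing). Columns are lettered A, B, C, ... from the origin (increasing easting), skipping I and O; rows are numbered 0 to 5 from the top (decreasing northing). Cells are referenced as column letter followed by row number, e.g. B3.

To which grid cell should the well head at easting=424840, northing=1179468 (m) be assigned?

Column index: ⌊(424840 − 398253) / 12147⌋ = ⌊2.189⌋ = 2 → column C
Row offset from origin: ⌊(1179468 − 1125347) / 14258⌋ = ⌊3.796⌋ = 3 → row 2 (counted from top)

C2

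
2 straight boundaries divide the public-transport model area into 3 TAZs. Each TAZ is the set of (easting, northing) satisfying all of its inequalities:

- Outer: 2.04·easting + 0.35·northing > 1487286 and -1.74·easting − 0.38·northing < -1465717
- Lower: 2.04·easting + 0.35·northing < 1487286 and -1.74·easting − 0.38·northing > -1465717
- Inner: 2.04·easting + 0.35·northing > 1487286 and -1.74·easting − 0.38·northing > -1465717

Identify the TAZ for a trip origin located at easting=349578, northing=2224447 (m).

2.04·349578 + 0.35·2224447 = 1491695.570, which is > 1487286
-1.74·349578 − 0.38·2224447 = -1453555.580, which is > -1465717
This sign pattern matches Inner.

Inner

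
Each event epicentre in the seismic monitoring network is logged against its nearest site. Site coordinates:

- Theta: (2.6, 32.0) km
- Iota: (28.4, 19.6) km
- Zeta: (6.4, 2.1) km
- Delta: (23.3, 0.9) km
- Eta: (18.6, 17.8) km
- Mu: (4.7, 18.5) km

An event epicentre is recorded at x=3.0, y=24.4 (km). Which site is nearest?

Mu

Squared distances to each site:
Theta: 57.920; Iota: 668.200; Zeta: 508.850; Delta: 964.340; Eta: 286.920; Mu: 37.700.
Minimum at Mu.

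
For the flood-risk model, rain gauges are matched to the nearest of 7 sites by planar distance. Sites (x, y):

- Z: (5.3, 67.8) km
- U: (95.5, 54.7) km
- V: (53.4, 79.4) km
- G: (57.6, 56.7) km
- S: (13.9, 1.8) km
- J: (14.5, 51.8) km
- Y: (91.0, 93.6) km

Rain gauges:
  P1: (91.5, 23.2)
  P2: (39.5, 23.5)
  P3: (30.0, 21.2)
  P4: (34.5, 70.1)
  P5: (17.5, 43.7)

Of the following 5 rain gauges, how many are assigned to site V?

P1 → U
P2 → S
P3 → S
P4 → V
P5 → J
1 of the 5 goes to V.

1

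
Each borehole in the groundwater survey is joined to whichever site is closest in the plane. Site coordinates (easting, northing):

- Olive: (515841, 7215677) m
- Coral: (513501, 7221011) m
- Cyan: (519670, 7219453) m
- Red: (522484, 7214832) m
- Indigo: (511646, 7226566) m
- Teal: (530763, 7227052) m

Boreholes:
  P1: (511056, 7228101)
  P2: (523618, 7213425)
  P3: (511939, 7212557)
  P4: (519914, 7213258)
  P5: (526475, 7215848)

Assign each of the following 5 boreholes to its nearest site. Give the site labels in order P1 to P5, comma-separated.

Indigo, Red, Olive, Red, Red

P1 → Indigo (d²=2704325.00)
P2 → Red (d²=3265605.00)
P3 → Olive (d²=24960004.00)
P4 → Red (d²=9082376.00)
P5 → Red (d²=16960337.00)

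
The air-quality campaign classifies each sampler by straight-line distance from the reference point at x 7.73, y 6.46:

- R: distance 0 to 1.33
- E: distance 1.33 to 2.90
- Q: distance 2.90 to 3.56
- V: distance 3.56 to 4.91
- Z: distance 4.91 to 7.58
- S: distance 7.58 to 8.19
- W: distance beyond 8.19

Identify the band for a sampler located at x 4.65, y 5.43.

Q

Distance = √((4.65−7.73)² + (5.43−6.46)²) = √(9.486 + 1.061) = 3.248.
2.90 ≤ 3.248 < 3.56 → Q.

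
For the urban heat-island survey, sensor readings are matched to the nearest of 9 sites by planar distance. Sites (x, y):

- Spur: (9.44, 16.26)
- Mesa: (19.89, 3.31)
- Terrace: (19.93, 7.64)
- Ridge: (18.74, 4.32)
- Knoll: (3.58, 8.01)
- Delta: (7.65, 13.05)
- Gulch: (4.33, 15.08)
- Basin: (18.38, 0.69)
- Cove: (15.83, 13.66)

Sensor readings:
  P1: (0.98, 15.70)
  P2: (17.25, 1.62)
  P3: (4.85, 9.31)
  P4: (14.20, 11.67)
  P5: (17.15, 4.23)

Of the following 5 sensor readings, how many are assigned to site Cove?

1

P1 → Gulch
P2 → Basin
P3 → Knoll
P4 → Cove
P5 → Ridge
1 of the 5 goes to Cove.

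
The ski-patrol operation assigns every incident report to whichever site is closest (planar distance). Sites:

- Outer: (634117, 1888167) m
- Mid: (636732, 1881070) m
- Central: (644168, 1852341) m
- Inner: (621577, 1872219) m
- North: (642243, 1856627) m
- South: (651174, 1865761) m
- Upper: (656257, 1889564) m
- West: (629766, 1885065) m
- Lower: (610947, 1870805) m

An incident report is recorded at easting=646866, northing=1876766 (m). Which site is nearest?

Mid

Squared distances to each site:
Outer: 292519802.000; Mid: 121222372.000; Central: 603859829.000; Inner: 660208730.000; North: 426951450.000; South: 139668889.000; Upper: 251979685.000; West: 361283401.000; Lower: 1325708082.000.
Minimum at Mid.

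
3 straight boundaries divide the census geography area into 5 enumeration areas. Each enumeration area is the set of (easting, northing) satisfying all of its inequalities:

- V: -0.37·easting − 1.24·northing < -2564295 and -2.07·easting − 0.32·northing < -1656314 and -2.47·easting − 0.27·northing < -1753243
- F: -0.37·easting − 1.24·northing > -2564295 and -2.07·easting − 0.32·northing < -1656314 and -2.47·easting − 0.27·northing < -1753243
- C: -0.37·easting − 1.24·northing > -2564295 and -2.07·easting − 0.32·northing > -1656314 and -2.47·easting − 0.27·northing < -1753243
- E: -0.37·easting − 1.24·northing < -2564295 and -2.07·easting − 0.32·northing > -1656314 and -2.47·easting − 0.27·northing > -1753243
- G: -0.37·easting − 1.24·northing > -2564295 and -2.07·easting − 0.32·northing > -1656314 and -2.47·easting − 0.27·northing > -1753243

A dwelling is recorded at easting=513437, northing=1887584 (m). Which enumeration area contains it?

-0.37·513437 − 1.24·1887584 = -2530575.850, which is > -2564295
-2.07·513437 − 0.32·1887584 = -1666841.470, which is < -1656314
-2.47·513437 − 0.27·1887584 = -1777837.070, which is < -1753243
This sign pattern matches F.

F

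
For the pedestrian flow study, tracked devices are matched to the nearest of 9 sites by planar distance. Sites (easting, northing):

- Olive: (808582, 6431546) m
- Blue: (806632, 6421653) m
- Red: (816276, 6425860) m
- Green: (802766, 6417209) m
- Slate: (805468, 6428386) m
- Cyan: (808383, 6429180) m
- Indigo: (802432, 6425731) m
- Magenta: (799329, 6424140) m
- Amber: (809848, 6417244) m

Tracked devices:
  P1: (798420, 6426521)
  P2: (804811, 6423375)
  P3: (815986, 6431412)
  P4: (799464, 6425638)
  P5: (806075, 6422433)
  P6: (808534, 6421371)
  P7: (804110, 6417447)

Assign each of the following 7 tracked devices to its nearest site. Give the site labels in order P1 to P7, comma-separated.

Magenta, Blue, Red, Magenta, Blue, Blue, Green

P1 → Magenta (d²=6495442.00)
P2 → Blue (d²=6281325.00)
P3 → Red (d²=30908804.00)
P4 → Magenta (d²=2262229.00)
P5 → Blue (d²=918649.00)
P6 → Blue (d²=3697128.00)
P7 → Green (d²=1862980.00)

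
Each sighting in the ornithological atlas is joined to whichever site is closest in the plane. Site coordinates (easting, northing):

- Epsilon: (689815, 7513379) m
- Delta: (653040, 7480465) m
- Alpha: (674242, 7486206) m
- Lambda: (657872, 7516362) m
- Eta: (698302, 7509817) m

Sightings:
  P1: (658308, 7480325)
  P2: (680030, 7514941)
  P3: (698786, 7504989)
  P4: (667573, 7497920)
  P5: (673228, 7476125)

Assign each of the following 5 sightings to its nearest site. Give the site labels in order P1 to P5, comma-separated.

Delta, Epsilon, Eta, Alpha, Alpha

P1 → Delta (d²=27771424.00)
P2 → Epsilon (d²=98186069.00)
P3 → Eta (d²=23543840.00)
P4 → Alpha (d²=181693357.00)
P5 → Alpha (d²=102654757.00)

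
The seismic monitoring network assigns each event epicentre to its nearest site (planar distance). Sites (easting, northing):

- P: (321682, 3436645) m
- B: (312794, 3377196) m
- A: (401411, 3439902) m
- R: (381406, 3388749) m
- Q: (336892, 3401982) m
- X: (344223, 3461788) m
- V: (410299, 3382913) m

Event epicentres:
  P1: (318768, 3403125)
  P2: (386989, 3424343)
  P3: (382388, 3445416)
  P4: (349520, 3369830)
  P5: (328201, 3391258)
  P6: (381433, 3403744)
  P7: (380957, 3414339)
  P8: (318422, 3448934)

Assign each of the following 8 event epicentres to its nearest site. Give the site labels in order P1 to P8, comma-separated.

P1 → Q (d²=329785825.00)
P2 → A (d²=450076565.00)
P3 → A (d²=392278725.00)
P4 → Q (d²=1193217488.00)
P5 → Q (d²=190537657.00)
P6 → R (d²=224850754.00)
P7 → R (d²=655049701.00)
P8 → P (d²=161647121.00)

Q, A, A, Q, Q, R, R, P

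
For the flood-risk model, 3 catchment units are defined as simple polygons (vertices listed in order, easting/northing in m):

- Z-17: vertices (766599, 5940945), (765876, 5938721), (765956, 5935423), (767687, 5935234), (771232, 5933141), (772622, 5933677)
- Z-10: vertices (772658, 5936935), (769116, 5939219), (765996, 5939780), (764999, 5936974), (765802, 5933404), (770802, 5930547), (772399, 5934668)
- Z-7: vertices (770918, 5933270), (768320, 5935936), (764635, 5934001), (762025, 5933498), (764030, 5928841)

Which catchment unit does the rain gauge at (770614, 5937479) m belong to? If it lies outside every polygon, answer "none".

Z-10

Cast a ray rightward from (770614, 5937479). For each polygon, the edges (by vertex number in listed order) whose endpoints lie on opposite sides of northing = 5937479, where each meets that height, and whether that is right or left of the point:
Z-17: 2–3 at easting≈765906.1 (left), 6–1 at easting≈769471.3 (left) → 0 crossings.
Z-10: 1–2 at easting≈771814.4 (right), 3–4 at easting≈765178.4 (left) → 1 crossing.
Z-7: no edge straddles that height → 0 crossings.
Only Z-10 has an odd count, so the point is inside Z-10.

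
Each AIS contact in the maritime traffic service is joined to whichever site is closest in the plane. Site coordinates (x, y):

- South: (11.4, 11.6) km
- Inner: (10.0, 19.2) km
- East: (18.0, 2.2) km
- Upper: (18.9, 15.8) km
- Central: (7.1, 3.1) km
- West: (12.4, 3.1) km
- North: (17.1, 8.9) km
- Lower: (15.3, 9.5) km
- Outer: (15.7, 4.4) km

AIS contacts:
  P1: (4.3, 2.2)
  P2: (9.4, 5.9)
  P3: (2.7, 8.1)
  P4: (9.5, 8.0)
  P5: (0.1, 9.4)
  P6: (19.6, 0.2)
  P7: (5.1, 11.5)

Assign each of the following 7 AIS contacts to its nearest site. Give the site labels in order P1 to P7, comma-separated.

Central, Central, Central, South, Central, East, South

P1 → Central (d²=8.65)
P2 → Central (d²=13.13)
P3 → Central (d²=44.36)
P4 → South (d²=16.57)
P5 → Central (d²=88.69)
P6 → East (d²=6.56)
P7 → South (d²=39.70)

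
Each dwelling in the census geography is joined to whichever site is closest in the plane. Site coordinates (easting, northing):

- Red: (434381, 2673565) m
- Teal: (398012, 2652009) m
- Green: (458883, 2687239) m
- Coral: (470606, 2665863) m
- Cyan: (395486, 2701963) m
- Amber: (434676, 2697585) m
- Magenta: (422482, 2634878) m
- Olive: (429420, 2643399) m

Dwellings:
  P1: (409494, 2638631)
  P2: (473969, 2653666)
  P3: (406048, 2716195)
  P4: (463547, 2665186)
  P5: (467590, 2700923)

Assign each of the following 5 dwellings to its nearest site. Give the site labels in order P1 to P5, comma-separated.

Magenta, Coral, Cyan, Coral, Green

P1 → Magenta (d²=182773153.00)
P2 → Coral (d²=160076578.00)
P3 → Cyan (d²=314105668.00)
P4 → Coral (d²=50287810.00)
P5 → Green (d²=263063705.00)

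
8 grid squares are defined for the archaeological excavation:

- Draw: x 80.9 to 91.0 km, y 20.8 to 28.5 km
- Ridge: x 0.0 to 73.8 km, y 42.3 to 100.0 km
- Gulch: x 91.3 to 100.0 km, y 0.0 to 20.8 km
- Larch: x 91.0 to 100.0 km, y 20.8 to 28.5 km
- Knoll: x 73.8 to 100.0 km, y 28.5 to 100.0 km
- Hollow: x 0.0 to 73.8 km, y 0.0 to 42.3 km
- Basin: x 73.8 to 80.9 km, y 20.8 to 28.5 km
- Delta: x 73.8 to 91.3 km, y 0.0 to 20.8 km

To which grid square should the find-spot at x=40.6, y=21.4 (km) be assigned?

The point has x = 40.6 and y = 21.4.
Only Hollow satisfies 0.0 ≤ x ≤ 73.8 and 0.0 ≤ y ≤ 42.3.

Hollow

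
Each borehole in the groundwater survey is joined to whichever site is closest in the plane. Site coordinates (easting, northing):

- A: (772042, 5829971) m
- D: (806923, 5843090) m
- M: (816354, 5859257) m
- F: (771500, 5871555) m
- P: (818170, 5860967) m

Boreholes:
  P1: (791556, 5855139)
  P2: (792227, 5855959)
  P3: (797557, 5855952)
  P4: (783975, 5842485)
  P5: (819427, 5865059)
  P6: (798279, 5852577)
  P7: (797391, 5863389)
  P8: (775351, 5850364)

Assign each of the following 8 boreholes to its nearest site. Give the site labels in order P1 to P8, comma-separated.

D, D, D, A, P, D, M, A

P1 → D (d²=381323090.00)
P2 → D (d²=381583577.00)
P3 → D (d²=253153000.00)
P4 → A (d²=298996685.00)
P5 → P (d²=18324513.00)
P6 → D (d²=164721905.00)
P7 → M (d²=376668793.00)
P8 → A (d²=426823930.00)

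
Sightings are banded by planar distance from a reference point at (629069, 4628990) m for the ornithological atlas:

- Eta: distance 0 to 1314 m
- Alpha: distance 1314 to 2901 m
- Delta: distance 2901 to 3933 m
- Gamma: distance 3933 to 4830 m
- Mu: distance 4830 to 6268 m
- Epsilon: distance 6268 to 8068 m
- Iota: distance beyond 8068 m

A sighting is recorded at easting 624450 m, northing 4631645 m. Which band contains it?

Mu

Distance = √((624450−629069)² + (4631645−4628990)²) = √(21335161.000 + 7049025.000) = 5327.681 m.
4830 ≤ 5327.681 < 6268 → Mu.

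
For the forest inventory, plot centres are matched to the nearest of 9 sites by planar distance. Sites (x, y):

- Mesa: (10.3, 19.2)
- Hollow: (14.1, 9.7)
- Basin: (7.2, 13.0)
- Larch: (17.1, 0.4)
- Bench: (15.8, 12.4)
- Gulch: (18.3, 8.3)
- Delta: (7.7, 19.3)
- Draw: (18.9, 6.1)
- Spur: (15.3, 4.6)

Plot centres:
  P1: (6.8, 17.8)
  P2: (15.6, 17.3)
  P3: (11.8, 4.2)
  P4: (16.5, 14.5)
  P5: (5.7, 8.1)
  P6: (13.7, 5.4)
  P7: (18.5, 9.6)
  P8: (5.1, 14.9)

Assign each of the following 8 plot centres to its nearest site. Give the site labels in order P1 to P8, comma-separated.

P1 → Delta (d²=3.06)
P2 → Bench (d²=24.05)
P3 → Spur (d²=12.41)
P4 → Bench (d²=4.90)
P5 → Basin (d²=26.26)
P6 → Spur (d²=3.20)
P7 → Gulch (d²=1.73)
P8 → Basin (d²=8.02)

Delta, Bench, Spur, Bench, Basin, Spur, Gulch, Basin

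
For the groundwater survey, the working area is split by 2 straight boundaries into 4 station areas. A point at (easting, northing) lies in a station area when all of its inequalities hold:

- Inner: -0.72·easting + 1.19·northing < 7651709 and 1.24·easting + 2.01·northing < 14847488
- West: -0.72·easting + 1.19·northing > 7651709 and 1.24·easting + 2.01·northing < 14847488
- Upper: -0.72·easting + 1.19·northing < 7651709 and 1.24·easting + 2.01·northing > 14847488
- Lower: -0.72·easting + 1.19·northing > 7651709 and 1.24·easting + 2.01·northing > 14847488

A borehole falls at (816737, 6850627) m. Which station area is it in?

Inner

-0.72·816737 + 1.19·6850627 = 7564195.490, which is < 7651709
1.24·816737 + 2.01·6850627 = 14782514.150, which is < 14847488
This sign pattern matches Inner.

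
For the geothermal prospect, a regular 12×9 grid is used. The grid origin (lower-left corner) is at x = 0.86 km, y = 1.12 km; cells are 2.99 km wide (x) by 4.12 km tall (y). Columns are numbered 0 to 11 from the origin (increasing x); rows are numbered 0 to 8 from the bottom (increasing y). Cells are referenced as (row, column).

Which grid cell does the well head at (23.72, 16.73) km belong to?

Column index: ⌊(23.72 − 0.86) / 2.99⌋ = ⌊7.645⌋ = 7
Row offset from origin: ⌊(16.73 − 1.12) / 4.12⌋ = ⌊3.789⌋ = 3 → row 3

(3, 7)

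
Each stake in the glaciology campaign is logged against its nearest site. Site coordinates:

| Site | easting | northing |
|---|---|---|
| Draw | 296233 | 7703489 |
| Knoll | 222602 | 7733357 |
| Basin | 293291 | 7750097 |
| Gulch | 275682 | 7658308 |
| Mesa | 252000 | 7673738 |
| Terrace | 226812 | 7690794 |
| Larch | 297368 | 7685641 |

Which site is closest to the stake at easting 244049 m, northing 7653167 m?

Squared distances to each site:
Draw: 5255473540.000; Knoll: 6890409909.000; Basin: 11820199464.000; Gulch: 1027076570.000; Mesa: 486384442.000; Terrace: 1712905298.000; Larch: 3897476437.000.
Minimum at Mesa.

Mesa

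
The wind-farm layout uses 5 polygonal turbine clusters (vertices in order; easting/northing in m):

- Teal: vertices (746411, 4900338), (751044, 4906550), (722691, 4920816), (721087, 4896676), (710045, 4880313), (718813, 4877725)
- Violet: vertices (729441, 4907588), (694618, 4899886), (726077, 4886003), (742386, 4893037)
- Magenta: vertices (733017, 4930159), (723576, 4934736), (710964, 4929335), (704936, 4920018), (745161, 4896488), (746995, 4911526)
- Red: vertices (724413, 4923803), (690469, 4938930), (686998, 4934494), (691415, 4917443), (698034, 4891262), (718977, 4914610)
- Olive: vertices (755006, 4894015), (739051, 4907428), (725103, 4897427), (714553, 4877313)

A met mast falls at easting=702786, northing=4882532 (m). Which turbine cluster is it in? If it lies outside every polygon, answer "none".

Cast a ray rightward from (702786, 4882532). For each polygon, the edges (by vertex number in listed order) whose endpoints lie on opposite sides of northing = 4882532, where each meets that height, and whether that is right or left of the point:
Teal: 4–5 at easting≈711542.4 (right), 6–1 at easting≈724679.7 (right) → 2 crossings.
Violet: no edge straddles that height → 0 crossings.
Magenta: no edge straddles that height → 0 crossings.
Red: no edge straddles that height → 0 crossings.
Olive: 3–4 at easting≈717290.4 (right), 4–1 at easting≈727193.7 (right) → 2 crossings.
All counts are even, so the point lies outside every listed polygon.

none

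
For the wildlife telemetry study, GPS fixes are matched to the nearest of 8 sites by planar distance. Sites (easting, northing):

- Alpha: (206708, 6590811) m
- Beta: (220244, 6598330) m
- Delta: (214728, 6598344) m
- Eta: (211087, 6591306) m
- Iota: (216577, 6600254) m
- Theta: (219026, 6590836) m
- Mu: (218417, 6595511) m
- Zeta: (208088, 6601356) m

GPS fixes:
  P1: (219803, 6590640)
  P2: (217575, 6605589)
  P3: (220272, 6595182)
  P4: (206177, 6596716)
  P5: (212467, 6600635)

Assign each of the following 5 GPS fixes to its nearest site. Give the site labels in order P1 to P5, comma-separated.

P1 → Theta (d²=642145.00)
P2 → Iota (d²=29458229.00)
P3 → Mu (d²=3549266.00)
P4 → Zeta (d²=25181521.00)
P5 → Delta (d²=10360802.00)

Theta, Iota, Mu, Zeta, Delta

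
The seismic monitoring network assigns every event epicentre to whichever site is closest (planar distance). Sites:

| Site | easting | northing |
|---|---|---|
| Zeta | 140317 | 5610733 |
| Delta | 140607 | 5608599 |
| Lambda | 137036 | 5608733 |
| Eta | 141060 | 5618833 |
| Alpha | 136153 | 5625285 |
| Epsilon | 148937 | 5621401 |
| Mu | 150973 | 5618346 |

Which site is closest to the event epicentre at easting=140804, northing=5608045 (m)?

Delta

Squared distances to each site:
Zeta: 7462513.000; Delta: 345725.000; Lambda: 14671168.000; Eta: 116446480.000; Alpha: 318849401.000; Epsilon: 244528425.000; Mu: 209519162.000.
Minimum at Delta.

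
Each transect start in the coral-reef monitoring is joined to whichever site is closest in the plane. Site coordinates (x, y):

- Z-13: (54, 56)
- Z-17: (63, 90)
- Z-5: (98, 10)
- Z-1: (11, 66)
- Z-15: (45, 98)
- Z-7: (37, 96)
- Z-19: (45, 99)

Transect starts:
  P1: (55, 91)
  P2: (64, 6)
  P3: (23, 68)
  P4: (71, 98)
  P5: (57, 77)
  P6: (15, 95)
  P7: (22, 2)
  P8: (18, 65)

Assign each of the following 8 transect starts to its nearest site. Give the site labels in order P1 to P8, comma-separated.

Z-17, Z-5, Z-1, Z-17, Z-17, Z-7, Z-13, Z-1

P1 → Z-17 (d²=65.00)
P2 → Z-5 (d²=1172.00)
P3 → Z-1 (d²=148.00)
P4 → Z-17 (d²=128.00)
P5 → Z-17 (d²=205.00)
P6 → Z-7 (d²=485.00)
P7 → Z-13 (d²=3940.00)
P8 → Z-1 (d²=50.00)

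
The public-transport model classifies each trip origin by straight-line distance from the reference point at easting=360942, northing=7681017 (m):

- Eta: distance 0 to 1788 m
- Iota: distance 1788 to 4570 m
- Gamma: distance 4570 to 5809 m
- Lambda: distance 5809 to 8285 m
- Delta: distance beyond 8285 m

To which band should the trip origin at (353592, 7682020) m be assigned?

Distance = √((353592−360942)² + (7682020−7681017)²) = √(54022500.000 + 1006009.000) = 7418.120 m.
5809 ≤ 7418.120 < 8285 → Lambda.

Lambda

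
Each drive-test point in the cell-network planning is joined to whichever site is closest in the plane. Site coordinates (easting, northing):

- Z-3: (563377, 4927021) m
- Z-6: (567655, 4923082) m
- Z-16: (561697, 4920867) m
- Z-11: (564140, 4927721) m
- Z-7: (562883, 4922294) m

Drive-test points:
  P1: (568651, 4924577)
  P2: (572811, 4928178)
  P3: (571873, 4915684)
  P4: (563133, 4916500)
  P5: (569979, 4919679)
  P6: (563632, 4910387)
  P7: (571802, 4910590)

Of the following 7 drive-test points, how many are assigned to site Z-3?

0

P1 → Z-6
P2 → Z-6
P3 → Z-6
P4 → Z-16
P5 → Z-6
P6 → Z-16
P7 → Z-6
0 of the 7 go to Z-3.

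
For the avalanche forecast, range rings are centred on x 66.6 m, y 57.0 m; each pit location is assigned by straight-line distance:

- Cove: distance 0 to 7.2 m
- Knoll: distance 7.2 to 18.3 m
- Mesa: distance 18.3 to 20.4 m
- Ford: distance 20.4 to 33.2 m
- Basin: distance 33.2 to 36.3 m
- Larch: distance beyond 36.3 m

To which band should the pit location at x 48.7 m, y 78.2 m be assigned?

Ford

Distance = √((48.7−66.6)² + (78.2−57.0)²) = √(320.410 + 449.440) = 27.746 m.
20.4 ≤ 27.746 < 33.2 → Ford.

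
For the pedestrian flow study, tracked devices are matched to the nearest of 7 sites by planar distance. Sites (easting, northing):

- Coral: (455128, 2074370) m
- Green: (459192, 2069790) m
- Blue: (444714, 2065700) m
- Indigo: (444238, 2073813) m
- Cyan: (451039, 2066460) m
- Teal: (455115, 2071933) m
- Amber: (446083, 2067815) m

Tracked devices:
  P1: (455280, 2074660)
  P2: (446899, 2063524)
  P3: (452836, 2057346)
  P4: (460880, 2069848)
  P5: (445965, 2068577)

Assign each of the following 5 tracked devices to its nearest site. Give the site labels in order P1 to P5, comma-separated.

P1 → Coral (d²=107204.00)
P2 → Blue (d²=9509201.00)
P3 → Cyan (d²=86294205.00)
P4 → Green (d²=2852708.00)
P5 → Amber (d²=594568.00)

Coral, Blue, Cyan, Green, Amber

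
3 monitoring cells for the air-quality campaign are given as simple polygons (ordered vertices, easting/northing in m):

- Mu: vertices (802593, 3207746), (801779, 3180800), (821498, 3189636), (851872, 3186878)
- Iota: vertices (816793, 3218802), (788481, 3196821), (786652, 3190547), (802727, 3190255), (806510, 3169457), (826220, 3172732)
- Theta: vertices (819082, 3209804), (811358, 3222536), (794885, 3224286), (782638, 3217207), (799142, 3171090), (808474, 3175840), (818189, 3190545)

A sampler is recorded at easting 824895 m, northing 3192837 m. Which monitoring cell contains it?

Mu

Cast a ray rightward from (824895, 3192837). For each polygon, the edges (by vertex number in listed order) whose endpoints lie on opposite sides of northing = 3192837, where each meets that height, and whether that is right or left of the point:
Mu: 1–2 at easting≈802142.6 (left), 4–1 at easting≈837800.0 (right) → 1 crossing.
Iota: 2–3 at easting≈787319.6 (left), 6–1 at easting≈822106.0 (left) → 0 crossings.
Theta: 4–5 at easting≈791359.3 (left), 7–1 at easting≈818295.3 (left) → 0 crossings.
Only Mu has an odd count, so the point is inside Mu.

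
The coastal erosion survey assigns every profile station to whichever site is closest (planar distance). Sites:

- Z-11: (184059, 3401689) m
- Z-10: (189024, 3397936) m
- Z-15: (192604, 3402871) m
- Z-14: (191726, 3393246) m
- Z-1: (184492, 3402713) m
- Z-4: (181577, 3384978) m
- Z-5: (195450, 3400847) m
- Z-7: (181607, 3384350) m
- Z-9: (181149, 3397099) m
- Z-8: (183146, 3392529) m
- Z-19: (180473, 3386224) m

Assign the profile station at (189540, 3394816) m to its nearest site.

Squared distances to each site:
Z-11: 77279490.000; Z-10: 10000656.000; Z-15: 74271121.000; Z-14: 7243496.000; Z-1: 87844913.000; Z-4: 160195613.000; Z-5: 71301061.000; Z-7: 172469645.000; Z-9: 75620970.000; Z-8: 46113605.000; Z-19: 156032953.000.
Minimum at Z-14.

Z-14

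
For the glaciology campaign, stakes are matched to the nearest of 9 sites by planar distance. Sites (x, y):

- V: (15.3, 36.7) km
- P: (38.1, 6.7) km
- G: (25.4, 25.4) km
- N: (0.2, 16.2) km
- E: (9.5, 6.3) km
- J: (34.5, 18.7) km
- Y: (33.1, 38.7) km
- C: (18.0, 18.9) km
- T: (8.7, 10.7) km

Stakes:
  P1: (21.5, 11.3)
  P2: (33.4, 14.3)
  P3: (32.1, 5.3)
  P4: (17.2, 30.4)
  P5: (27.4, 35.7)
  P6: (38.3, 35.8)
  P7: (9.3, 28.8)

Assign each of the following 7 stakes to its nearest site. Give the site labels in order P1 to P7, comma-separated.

P1 → C (d²=70.01)
P2 → J (d²=20.57)
P3 → P (d²=37.96)
P4 → V (d²=43.30)
P5 → Y (d²=41.49)
P6 → Y (d²=35.45)
P7 → V (d²=98.41)

C, J, P, V, Y, Y, V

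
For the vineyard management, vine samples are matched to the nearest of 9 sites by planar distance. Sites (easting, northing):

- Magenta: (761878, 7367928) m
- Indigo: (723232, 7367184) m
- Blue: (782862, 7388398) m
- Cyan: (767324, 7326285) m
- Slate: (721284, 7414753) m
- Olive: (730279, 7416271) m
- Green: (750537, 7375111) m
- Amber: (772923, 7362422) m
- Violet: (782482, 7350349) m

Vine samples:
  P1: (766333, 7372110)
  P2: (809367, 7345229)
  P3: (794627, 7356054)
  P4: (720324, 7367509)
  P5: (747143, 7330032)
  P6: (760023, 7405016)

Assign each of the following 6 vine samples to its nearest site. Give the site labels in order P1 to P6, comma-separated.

Magenta, Violet, Violet, Indigo, Cyan, Blue

P1 → Magenta (d²=37336149.00)
P2 → Violet (d²=749017625.00)
P3 → Violet (d²=180048050.00)
P4 → Indigo (d²=8562089.00)
P5 → Cyan (d²=421312770.00)
P6 → Blue (d²=797777845.00)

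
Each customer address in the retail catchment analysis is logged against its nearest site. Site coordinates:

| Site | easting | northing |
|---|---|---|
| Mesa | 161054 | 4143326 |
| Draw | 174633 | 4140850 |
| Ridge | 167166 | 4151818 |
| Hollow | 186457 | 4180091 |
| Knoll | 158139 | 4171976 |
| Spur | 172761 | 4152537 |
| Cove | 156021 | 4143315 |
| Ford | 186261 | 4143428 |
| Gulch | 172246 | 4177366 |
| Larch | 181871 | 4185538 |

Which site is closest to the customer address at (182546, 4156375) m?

Spur

Squared distances to each site:
Mesa: 632182465.000; Draw: 303641194.000; Ridge: 257310649.000; Hollow: 577744577.000; Knoll: 839092850.000; Spur: 110476469.000; Cove: 874139225.000; Ford: 181426034.000; Gulch: 546712081.000; Larch: 850936194.000.
Minimum at Spur.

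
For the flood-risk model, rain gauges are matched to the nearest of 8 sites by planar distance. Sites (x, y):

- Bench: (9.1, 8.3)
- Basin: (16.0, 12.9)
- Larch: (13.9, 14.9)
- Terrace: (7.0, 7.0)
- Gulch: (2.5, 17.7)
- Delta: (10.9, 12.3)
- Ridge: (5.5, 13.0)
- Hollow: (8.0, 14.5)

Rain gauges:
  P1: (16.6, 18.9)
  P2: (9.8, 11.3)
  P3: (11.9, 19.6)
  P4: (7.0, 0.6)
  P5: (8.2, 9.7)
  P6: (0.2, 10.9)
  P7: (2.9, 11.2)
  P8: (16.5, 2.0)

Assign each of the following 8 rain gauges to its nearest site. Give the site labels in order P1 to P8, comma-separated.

Larch, Delta, Larch, Terrace, Bench, Ridge, Ridge, Bench

P1 → Larch (d²=23.29)
P2 → Delta (d²=2.21)
P3 → Larch (d²=26.09)
P4 → Terrace (d²=40.96)
P5 → Bench (d²=2.77)
P6 → Ridge (d²=32.50)
P7 → Ridge (d²=10.00)
P8 → Bench (d²=94.45)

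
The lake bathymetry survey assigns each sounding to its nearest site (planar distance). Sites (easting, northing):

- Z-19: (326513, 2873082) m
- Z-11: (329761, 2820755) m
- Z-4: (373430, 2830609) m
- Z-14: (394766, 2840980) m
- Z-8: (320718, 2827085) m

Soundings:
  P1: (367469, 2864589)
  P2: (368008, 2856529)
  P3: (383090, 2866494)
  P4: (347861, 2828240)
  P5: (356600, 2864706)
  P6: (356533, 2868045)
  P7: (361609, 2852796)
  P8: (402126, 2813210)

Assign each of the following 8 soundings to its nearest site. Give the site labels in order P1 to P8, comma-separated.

Z-4, Z-4, Z-14, Z-11, Z-19, Z-19, Z-4, Z-14

P1 → Z-4 (d²=1190173921.00)
P2 → Z-4 (d²=701244484.00)
P3 → Z-14 (d²=787293172.00)
P4 → Z-11 (d²=383635225.00)
P5 → Z-19 (d²=975384945.00)
P6 → Z-19 (d²=926571769.00)
P7 → Z-4 (d²=631999010.00)
P8 → Z-14 (d²=825342500.00)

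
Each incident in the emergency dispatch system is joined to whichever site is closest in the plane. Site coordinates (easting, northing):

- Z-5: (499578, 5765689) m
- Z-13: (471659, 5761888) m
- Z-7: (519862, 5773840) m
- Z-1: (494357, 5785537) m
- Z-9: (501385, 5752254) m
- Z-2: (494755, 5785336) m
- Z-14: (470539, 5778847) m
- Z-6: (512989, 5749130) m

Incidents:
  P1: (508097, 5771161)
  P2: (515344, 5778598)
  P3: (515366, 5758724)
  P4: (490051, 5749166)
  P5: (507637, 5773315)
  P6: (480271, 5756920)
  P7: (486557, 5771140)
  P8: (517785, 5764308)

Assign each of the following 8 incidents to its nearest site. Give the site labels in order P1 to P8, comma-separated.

Z-5, Z-7, Z-6, Z-9, Z-5, Z-13, Z-5, Z-7

P1 → Z-5 (d²=102516145.00)
P2 → Z-7 (d²=43050888.00)
P3 → Z-6 (d²=97694965.00)
P4 → Z-9 (d²=137995300.00)
P5 → Z-5 (d²=123103357.00)
P6 → Z-13 (d²=98847568.00)
P7 → Z-5 (d²=199259842.00)
P8 → Z-7 (d²=95172953.00)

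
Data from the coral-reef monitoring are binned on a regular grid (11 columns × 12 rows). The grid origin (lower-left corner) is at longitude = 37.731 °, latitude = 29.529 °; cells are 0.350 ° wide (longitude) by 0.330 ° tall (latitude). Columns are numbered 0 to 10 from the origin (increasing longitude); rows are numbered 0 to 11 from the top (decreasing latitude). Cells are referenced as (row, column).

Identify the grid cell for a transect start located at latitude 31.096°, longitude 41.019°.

(7, 9)

Column index: ⌊(41.019 − 37.731) / 0.350⌋ = ⌊9.394⌋ = 9
Row offset from origin: ⌊(31.096 − 29.529) / 0.330⌋ = ⌊4.748⌋ = 4 → row 7 (counted from top)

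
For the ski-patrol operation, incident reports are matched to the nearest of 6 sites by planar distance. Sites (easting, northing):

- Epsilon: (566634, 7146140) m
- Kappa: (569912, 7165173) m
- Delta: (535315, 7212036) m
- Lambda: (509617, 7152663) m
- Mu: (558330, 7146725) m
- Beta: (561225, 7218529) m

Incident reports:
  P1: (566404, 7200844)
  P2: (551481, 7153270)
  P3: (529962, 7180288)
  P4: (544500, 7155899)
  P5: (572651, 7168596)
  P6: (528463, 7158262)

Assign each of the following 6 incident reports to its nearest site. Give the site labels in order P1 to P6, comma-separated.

P1 → Beta (d²=339581266.00)
P2 → Mu (d²=89745826.00)
P3 → Delta (d²=1036590113.00)
P4 → Mu (d²=275431176.00)
P5 → Kappa (d²=19219050.00)
P6 → Lambda (d²=386520517.00)

Beta, Mu, Delta, Mu, Kappa, Lambda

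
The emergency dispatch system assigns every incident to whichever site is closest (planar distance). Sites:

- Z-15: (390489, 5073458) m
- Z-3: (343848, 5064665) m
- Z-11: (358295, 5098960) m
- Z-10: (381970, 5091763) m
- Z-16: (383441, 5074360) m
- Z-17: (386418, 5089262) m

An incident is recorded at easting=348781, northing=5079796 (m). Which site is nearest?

Squared distances to each site:
Z-15: 1779727508.000; Z-3: 253281650.000; Z-11: 457775092.000; Z-10: 1244718810.000; Z-16: 1230865696.000; Z-17: 1506148925.000.
Minimum at Z-3.

Z-3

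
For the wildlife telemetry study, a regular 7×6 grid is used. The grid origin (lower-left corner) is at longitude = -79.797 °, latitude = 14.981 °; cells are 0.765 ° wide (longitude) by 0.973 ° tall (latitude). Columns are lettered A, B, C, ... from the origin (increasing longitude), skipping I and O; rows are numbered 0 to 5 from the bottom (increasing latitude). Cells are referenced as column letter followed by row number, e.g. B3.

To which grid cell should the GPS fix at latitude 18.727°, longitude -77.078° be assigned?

D3

Column index: ⌊(-77.078 − -79.797) / 0.765⌋ = ⌊3.554⌋ = 3 → column D
Row offset from origin: ⌊(18.727 − 14.981) / 0.973⌋ = ⌊3.850⌋ = 3 → row 3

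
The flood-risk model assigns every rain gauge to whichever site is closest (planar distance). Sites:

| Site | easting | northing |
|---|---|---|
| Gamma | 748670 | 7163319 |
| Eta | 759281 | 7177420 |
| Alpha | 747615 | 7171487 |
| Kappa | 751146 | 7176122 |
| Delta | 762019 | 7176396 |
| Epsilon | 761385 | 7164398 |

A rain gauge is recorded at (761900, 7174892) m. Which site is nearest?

Delta

Squared distances to each site:
Gamma: 308967229.000; Eta: 13249945.000; Alpha: 215655250.000; Kappa: 117161416.000; Delta: 2276177.000; Epsilon: 110389261.000.
Minimum at Delta.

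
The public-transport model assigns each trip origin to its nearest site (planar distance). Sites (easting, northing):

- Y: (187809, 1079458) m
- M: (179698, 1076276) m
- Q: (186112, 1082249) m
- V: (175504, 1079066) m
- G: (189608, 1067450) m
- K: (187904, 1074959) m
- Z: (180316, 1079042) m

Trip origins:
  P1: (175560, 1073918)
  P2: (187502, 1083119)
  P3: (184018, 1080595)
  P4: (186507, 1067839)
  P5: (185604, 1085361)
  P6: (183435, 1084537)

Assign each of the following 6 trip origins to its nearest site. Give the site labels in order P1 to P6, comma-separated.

M, Q, Q, G, Q, Q

P1 → M (d²=22683208.00)
P2 → Q (d²=2689000.00)
P3 → Q (d²=7120552.00)
P4 → G (d²=9767522.00)
P5 → Q (d²=9942608.00)
P6 → Q (d²=12401273.00)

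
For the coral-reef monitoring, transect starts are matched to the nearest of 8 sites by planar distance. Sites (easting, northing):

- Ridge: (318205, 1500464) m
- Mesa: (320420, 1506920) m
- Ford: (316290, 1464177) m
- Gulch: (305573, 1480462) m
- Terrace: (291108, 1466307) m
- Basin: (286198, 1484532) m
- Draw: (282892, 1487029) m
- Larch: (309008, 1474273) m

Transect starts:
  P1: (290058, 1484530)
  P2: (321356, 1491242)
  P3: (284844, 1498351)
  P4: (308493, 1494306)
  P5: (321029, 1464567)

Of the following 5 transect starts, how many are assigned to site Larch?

0

P1 → Basin
P2 → Ridge
P3 → Draw
P4 → Ridge
P5 → Ford
0 of the 5 go to Larch.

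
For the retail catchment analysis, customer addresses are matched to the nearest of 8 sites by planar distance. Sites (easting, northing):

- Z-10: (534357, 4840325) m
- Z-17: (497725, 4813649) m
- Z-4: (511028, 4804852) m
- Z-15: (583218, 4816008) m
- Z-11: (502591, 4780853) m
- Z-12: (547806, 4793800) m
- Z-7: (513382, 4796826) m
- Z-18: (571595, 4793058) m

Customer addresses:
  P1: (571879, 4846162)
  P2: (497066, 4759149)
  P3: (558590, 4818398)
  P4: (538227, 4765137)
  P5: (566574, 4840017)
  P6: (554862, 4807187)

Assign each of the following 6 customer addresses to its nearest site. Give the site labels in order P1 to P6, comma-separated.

Z-15, Z-11, Z-15, Z-12, Z-15, Z-12

P1 → Z-15 (d²=1037836637.00)
P2 → Z-11 (d²=501589241.00)
P3 → Z-15 (d²=612250484.00)
P4 → Z-12 (d²=913324810.00)
P5 → Z-15 (d²=853454817.00)
P6 → Z-12 (d²=228998905.00)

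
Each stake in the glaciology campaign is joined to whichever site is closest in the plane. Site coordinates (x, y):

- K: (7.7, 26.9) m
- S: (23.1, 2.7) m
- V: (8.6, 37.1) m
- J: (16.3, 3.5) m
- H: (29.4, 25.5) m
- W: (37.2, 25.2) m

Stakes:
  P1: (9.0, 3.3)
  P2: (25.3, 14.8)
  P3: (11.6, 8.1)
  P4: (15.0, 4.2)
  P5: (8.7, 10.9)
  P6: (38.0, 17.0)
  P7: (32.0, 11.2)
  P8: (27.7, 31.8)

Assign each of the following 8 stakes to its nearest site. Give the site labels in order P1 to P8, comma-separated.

P1 → J (d²=53.33)
P2 → H (d²=131.30)
P3 → J (d²=43.25)
P4 → J (d²=2.18)
P5 → J (d²=112.52)
P6 → W (d²=67.88)
P7 → S (d²=151.46)
P8 → H (d²=42.58)

J, H, J, J, J, W, S, H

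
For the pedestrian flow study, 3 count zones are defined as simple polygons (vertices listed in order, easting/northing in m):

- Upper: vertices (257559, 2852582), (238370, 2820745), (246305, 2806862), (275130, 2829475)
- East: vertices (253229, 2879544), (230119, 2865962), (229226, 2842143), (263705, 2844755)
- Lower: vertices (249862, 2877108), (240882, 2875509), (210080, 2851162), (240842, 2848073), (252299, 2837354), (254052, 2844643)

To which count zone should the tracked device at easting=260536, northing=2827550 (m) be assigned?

Cast a ray rightward from (260536, 2827550). For each polygon, the edges (by vertex number in listed order) whose endpoints lie on opposite sides of northing = 2827550, where each meets that height, and whether that is right or left of the point:
Upper: 1–2 at easting≈242471.6 (left), 3–4 at easting≈272676.2 (right) → 1 crossing.
East: no edge straddles that height → 0 crossings.
Lower: no edge straddles that height → 0 crossings.
Only Upper has an odd count, so the point is inside Upper.

Upper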